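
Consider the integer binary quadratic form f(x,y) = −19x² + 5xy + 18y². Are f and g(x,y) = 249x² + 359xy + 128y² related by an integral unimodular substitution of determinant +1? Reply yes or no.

D₁ = 1393, D₂ = 1393
river cycle of f (length 10): (18, 31, -6), (-6, 29, 23), (23, 17, -12), (-12, 31, 9), (9, 23, -24), (-24, 25, 8), (8, 23, -27), (-27, 31, 4), (4, 33, -19), (-19, 5, 18)
river cycle of g (length 10): (18, 31, -6), (-6, 29, 23), (23, 17, -12), (-12, 31, 9), (9, 23, -24), (-24, 25, 8), (8, 23, -27), (-27, 31, 4), (4, 33, -19), (-19, 5, 18)
cycles coincide ⇒ equivalent

yes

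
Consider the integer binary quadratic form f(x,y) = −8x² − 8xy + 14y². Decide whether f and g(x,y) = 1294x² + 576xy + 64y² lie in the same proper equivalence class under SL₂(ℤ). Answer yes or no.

D₁ = 512, D₂ = 512
river cycle of f (length 4): (14, 8, -8), (-8, 8, 14), (14, 20, -2), (-2, 20, 14)
river cycle of g (length 4): (14, 20, -2), (-2, 20, 14), (14, 8, -8), (-8, 8, 14)
cycles coincide ⇒ equivalent

yes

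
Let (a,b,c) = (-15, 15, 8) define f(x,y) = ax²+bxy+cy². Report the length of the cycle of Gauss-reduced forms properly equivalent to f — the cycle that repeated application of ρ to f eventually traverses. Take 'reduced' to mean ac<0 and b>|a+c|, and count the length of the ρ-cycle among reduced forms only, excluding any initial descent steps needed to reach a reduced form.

D = 705, ⌊√D⌋ = 26
river: ρ → (8,17,-13)
river: ρ → (-13,9,12)
river: ρ → (12,15,-10)
river: ρ → (-10,25,2)
river: ρ → (2,23,-22)
river: ρ → (-22,21,3)
river: ρ → (3,21,-22)
river: ρ → (-22,23,2)
river: ρ → (2,25,-10)
river: ρ → (-10,15,12)
river: ρ → (12,9,-13)
river: ρ → (-13,17,8)
river: ρ → (8,15,-15)
river: ρ → (-15,15,8)
ρ-cycle length = 14 (tail of 0 descent steps not counted)

14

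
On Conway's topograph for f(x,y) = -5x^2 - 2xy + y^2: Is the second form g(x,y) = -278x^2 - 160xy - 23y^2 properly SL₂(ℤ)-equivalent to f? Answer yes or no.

D₁ = 24, D₂ = 24
river cycle of f (length 2): (1, 4, -2), (-2, 4, 1)
river cycle of g (length 2): (1, 4, -2), (-2, 4, 1)
cycles coincide ⇒ equivalent

yes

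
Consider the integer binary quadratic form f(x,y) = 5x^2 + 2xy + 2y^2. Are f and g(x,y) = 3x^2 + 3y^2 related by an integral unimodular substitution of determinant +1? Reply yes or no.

D₁ = -36, D₂ = -36
f: flip: (5,2,2)→(2,-2,5)
f: translate: b→2 (≡-2 mod 4), so (2,-2,5)→(2,2,5)
f: reduced (well bottom): (2,2,5) with a≤c, −a<b≤a
g: reduced (well bottom): (3,0,3) with a≤c, −a<b≤a
reduced forms (2, 2, 5) vs (3, 0, 3) ⇒ inequivalent

no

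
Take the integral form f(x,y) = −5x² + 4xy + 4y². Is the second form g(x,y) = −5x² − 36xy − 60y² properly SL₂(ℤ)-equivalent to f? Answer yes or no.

D₁ = 96, D₂ = 96
river cycle of f (length 4): (4, 4, -5), (-5, 6, 3), (3, 6, -5), (-5, 4, 4)
river cycle of g (length 4): (-5, 4, 4), (4, 4, -5), (-5, 6, 3), (3, 6, -5)
cycles coincide ⇒ equivalent

yes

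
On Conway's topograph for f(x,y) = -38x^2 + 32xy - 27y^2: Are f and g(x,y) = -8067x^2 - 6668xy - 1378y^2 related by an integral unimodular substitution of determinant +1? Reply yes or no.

D₁ = -3080, D₂ = -3080
f is negative-definite; reduce −f:
−f: flip: (38,-32,27)→(27,32,38)
−f: translate: b→-22 (≡32 mod 54), so (27,32,38)→(27,-22,33)
−f: reduced (well bottom): (27,-22,33) with a≤c, −a<b≤a
flip sign back: reduced form of f is (-27,22,-33)
g is negative-definite; reduce −g:
−g: flip: (8067,6668,1378)→(1378,-6668,8067)
−g: translate: b→-1156 (≡-6668 mod 2756), so (1378,-6668,8067)→(1378,-1156,243)
−g: flip: (1378,-1156,243)→(243,1156,1378)
−g: translate: b→184 (≡1156 mod 486), so (243,1156,1378)→(243,184,38)
−g: flip: (243,184,38)→(38,-184,243)
−g: translate: b→-32 (≡-184 mod 76), so (38,-184,243)→(38,-32,27)
−g: flip: (38,-32,27)→(27,32,38)
−g: translate: b→-22 (≡32 mod 54), so (27,32,38)→(27,-22,33)
−g: reduced (well bottom): (27,-22,33) with a≤c, −a<b≤a
flip sign back: reduced form of g is (-27,22,-33)
reduced forms (-27, 22, -33) vs (-27, 22, -33) ⇒ equivalent

yes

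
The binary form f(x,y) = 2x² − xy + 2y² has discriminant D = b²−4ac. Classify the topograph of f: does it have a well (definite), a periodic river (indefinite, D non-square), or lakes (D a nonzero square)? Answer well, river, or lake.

D = b²−4ac = (-1)² − 4·2·2 = -15
D < 0 ⇒ definite ⇒ every region one sign ⇒ single well

well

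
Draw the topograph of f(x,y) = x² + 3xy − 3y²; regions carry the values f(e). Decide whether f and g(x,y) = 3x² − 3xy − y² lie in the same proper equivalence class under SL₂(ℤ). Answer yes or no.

D₁ = 21, D₂ = 21
river cycle of f (length 2): (-3, 3, 1), (1, 3, -3)
river cycle of g (length 2): (-1, 3, 3), (3, 3, -1)
cycles differ ⇒ inequivalent

no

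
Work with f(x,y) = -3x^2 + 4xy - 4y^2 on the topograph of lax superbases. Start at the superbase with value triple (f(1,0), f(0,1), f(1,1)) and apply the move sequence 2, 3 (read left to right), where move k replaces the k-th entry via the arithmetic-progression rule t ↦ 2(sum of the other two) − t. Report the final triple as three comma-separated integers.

start (-3,-4,-3) = (f(1,0),f(0,1),f(1,1))
replace slot 2: 2·((-3)+(-3)) − (-4) = -8 → (-3,-8,-3)
replace slot 3: 2·((-3)+(-8)) − (-3) = -19 → (-3,-8,-19)

-3,-8,-19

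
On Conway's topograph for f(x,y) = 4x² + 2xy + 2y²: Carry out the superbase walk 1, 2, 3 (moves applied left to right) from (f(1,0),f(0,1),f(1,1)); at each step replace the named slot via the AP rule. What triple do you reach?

start (4,2,8) = (f(1,0),f(0,1),f(1,1))
replace slot 1: 2·(2+8) − 4 = 16 → (16,2,8)
replace slot 2: 2·(16+8) − 2 = 46 → (16,46,8)
replace slot 3: 2·(16+46) − 8 = 116 → (16,46,116)

16,46,116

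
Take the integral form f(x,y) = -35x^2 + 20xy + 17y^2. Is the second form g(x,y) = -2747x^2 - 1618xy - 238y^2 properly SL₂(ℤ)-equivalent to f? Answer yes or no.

D₁ = 2780, D₂ = 2780
river cycle of f (length 8): (17, 48, -7), (-7, 50, 10), (10, 50, -7), (-7, 48, 17), (17, 20, -35), (-35, 50, 2), (2, 50, -35), (-35, 20, 17)
river cycle of g (length 8): (-35, 20, 17), (17, 48, -7), (-7, 50, 10), (10, 50, -7), (-7, 48, 17), (17, 20, -35), (-35, 50, 2), (2, 50, -35)
cycles coincide ⇒ equivalent

yes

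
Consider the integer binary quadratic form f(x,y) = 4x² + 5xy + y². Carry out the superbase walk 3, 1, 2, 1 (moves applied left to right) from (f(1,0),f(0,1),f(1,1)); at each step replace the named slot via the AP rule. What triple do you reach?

start (4,1,10) = (f(1,0),f(0,1),f(1,1))
replace slot 3: 2·(4+1) − 10 = 0 → (4,1,0)
replace slot 1: 2·(1+0) − 4 = -2 → (-2,1,0)
replace slot 2: 2·((-2)+0) − 1 = -5 → (-2,-5,0)
replace slot 1: 2·((-5)+0) − (-2) = -8 → (-8,-5,0)

-8,-5,0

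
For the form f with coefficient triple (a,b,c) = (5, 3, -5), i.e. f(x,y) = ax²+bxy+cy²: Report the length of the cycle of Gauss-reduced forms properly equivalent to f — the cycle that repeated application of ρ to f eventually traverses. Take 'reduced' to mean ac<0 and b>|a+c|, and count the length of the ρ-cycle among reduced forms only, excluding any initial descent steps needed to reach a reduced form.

D = 109, ⌊√D⌋ = 10
river: ρ → (-5,7,3)
river: ρ → (3,5,-7)
river: ρ → (-7,9,1)
river: ρ → (1,9,-7)
river: ρ → (-7,5,3)
river: ρ → (3,7,-5)
river: ρ → (-5,3,5)
river: ρ → (5,7,-3)
river: ρ → (-3,5,7)
river: ρ → (7,9,-1)
river: ρ → (-1,9,7)
river: ρ → (7,5,-3)
river: ρ → (-3,7,5)
river: ρ → (5,3,-5)
ρ-cycle length = 14 (tail of 0 descent steps not counted)

14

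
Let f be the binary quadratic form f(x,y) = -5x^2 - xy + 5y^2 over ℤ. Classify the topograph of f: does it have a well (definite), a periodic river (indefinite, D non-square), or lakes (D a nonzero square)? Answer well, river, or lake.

D = b²−4ac = (-1)² − 4·(-5)·5 = 101
D > 0 non-square ⇒ indefinite ⇒ periodic river

river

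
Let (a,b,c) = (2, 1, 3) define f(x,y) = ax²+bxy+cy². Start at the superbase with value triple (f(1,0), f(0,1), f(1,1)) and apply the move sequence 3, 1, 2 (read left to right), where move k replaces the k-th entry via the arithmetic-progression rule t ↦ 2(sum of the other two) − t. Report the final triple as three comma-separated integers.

start (2,3,6) = (f(1,0),f(0,1),f(1,1))
replace slot 3: 2·(2+3) − 6 = 4 → (2,3,4)
replace slot 1: 2·(3+4) − 2 = 12 → (12,3,4)
replace slot 2: 2·(12+4) − 3 = 29 → (12,29,4)

12,29,4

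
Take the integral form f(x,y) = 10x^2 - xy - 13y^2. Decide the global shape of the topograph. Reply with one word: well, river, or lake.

D = b²−4ac = (-1)² − 4·10·(-13) = 521
D > 0 non-square ⇒ indefinite ⇒ periodic river

river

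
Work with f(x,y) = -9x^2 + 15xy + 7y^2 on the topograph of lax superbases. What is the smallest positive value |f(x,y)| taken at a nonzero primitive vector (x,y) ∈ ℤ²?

river: ρ → (7,13,-11)
river: ρ → (-11,9,9)
river: ρ → (9,9,-11)
river: ρ → (-11,13,7)
river: ρ → (7,15,-9)
river: ρ → (-9,21,1)
river: ρ → (1,21,-9)
river: ρ → (-9,15,7)
closes: descent 0, river 8
min |a| on river = 1

1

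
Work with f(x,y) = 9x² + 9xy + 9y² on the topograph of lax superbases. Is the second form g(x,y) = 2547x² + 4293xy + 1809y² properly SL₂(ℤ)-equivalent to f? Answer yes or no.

D₁ = -243, D₂ = -243
f: reduced (well bottom): (9,9,9) with a≤c, −a<b≤a
g: translate: b→-801 (≡4293 mod 5094), so (2547,4293,1809)→(2547,-801,63)
g: flip: (2547,-801,63)→(63,801,2547)
g: translate: b→45 (≡801 mod 126), so (63,801,2547)→(63,45,9)
g: flip: (63,45,9)→(9,-45,63)
g: translate: b→9 (≡-45 mod 18), so (9,-45,63)→(9,9,9)
g: reduced (well bottom): (9,9,9) with a≤c, −a<b≤a
reduced forms (9, 9, 9) vs (9, 9, 9) ⇒ equivalent

yes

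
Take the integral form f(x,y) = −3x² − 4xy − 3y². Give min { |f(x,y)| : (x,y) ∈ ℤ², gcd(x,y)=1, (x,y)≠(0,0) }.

translate: b→-2 (≡4 mod 6), so (3,4,3)→(3,-2,2)
flip: (3,-2,2)→(2,2,3)
reduced (well bottom): (2,2,3) with a≤c, −a<b≤a
well minimum |f| = |-2| = 2 (negative-definite)

2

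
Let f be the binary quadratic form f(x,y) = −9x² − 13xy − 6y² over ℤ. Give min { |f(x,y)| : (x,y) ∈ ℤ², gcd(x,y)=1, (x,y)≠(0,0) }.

translate: b→-5 (≡13 mod 18), so (9,13,6)→(9,-5,2)
flip: (9,-5,2)→(2,5,9)
translate: b→1 (≡5 mod 4), so (2,5,9)→(2,1,6)
reduced (well bottom): (2,1,6) with a≤c, −a<b≤a
well minimum |f| = |-2| = 2 (negative-definite)

2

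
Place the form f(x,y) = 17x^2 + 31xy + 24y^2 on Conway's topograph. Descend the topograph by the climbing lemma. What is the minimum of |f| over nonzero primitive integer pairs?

translate: b→-3 (≡31 mod 34), so (17,31,24)→(17,-3,10)
flip: (17,-3,10)→(10,3,17)
reduced (well bottom): (10,3,17) with a≤c, −a<b≤a
well minimum = a = 10

10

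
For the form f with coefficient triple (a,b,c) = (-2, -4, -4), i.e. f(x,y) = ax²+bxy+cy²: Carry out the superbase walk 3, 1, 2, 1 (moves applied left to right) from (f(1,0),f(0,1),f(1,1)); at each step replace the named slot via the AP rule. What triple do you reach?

start (-2,-4,-10) = (f(1,0),f(0,1),f(1,1))
replace slot 3: 2·((-2)+(-4)) − (-10) = -2 → (-2,-4,-2)
replace slot 1: 2·((-4)+(-2)) − (-2) = -10 → (-10,-4,-2)
replace slot 2: 2·((-10)+(-2)) − (-4) = -20 → (-10,-20,-2)
replace slot 1: 2·((-20)+(-2)) − (-10) = -34 → (-34,-20,-2)

-34,-20,-2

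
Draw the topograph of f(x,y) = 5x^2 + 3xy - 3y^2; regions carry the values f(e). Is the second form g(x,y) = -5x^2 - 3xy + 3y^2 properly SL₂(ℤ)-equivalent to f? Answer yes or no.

D₁ = 69, D₂ = 69
river cycle of f (length 4): (-3, 3, 5), (5, 7, -1), (-1, 7, 5), (5, 3, -3)
river cycle of g (length 4): (3, 3, -5), (-5, 7, 1), (1, 7, -5), (-5, 3, 3)
cycles differ ⇒ inequivalent

no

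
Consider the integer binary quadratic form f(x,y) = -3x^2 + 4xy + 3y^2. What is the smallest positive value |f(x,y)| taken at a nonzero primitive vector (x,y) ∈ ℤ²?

river: ρ → (3,2,-4)
river: ρ → (-4,6,1)
river: ρ → (1,6,-4)
river: ρ → (-4,2,3)
river: ρ → (3,4,-3)
river: ρ → (-3,2,4)
river: ρ → (4,6,-1)
river: ρ → (-1,6,4)
river: ρ → (4,2,-3)
river: ρ → (-3,4,3)
closes: descent 0, river 10
min |a| on river = 1

1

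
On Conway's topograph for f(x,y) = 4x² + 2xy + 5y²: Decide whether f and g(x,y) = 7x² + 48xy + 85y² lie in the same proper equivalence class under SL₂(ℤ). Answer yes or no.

D₁ = -76, D₂ = -76
f: reduced (well bottom): (4,2,5) with a≤c, −a<b≤a
g: translate: b→6 (≡48 mod 14), so (7,48,85)→(7,6,4)
g: flip: (7,6,4)→(4,-6,7)
g: translate: b→2 (≡-6 mod 8), so (4,-6,7)→(4,2,5)
g: reduced (well bottom): (4,2,5) with a≤c, −a<b≤a
reduced forms (4, 2, 5) vs (4, 2, 5) ⇒ equivalent

yes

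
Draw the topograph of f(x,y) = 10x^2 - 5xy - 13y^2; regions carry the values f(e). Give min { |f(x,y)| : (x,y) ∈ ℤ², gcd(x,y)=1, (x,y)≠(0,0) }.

descent: ρ → (-13,5,10)  [lands on river]
river: ρ → (10,15,-8)
river: ρ → (-8,17,8)
river: ρ → (8,15,-10)
river: ρ → (-10,5,13)
river: ρ → (13,21,-2)
river: ρ → (-2,23,2)
river: ρ → (2,21,-13)
closes: descent 1, river 8
min |a| on river = 2

2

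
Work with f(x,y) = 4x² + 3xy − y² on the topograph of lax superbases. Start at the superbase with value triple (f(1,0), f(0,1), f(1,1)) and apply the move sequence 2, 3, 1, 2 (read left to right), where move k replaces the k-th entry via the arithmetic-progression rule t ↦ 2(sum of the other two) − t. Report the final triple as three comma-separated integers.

start (4,-1,6) = (f(1,0),f(0,1),f(1,1))
replace slot 2: 2·(4+6) − (-1) = 21 → (4,21,6)
replace slot 3: 2·(4+21) − 6 = 44 → (4,21,44)
replace slot 1: 2·(21+44) − 4 = 126 → (126,21,44)
replace slot 2: 2·(126+44) − 21 = 319 → (126,319,44)

126,319,44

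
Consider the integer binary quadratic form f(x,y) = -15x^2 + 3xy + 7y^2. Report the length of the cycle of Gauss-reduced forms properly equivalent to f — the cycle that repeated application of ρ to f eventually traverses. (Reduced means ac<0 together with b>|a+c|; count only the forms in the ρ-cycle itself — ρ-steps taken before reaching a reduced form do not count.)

D = 429, ⌊√D⌋ = 20
descent: ρ → (7,11,-11)  [lands on river]
river: ρ → (-11,11,7)
river: ρ → (7,17,-5)
river: ρ → (-5,13,13)
river: ρ → (13,13,-5)
river: ρ → (-5,17,7)
ρ-cycle length = 6 (tail of 1 descent step not counted)

6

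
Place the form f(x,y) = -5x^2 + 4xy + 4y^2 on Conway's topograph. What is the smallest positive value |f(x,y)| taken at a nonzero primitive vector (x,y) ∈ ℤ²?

river: ρ → (4,4,-5)
river: ρ → (-5,6,3)
river: ρ → (3,6,-5)
river: ρ → (-5,4,4)
closes: descent 0, river 4
min |a| on river = 3

3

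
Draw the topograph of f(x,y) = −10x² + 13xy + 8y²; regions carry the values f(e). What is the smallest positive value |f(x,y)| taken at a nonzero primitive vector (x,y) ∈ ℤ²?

river: ρ → (8,19,-4)
river: ρ → (-4,21,3)
river: ρ → (3,21,-4)
river: ρ → (-4,19,8)
river: ρ → (8,13,-10)
river: ρ → (-10,7,11)
river: ρ → (11,15,-6)
river: ρ → (-6,21,2)
river: ρ → (2,19,-16)
river: ρ → (-16,13,5)
river: ρ → (5,17,-10)
river: ρ → (-10,3,12)
river: ρ → (12,21,-1)
river: ρ → (-1,21,12)
river: ρ → (12,3,-10)
river: ρ → (-10,17,5)
river: ρ → (5,13,-16)
river: ρ → (-16,19,2)
river: ρ → (2,21,-6)
river: ρ → (-6,15,11)
river: ρ → (11,7,-10)
river: ρ → (-10,13,8)
closes: descent 0, river 22
min |a| on river = 1

1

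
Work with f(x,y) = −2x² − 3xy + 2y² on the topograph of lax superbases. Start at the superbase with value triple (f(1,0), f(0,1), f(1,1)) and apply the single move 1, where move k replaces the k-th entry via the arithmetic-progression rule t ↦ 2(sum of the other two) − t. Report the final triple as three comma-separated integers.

start (-2,2,-3) = (f(1,0),f(0,1),f(1,1))
replace slot 1: 2·(2+(-3)) − (-2) = 0 → (0,2,-3)

0,2,-3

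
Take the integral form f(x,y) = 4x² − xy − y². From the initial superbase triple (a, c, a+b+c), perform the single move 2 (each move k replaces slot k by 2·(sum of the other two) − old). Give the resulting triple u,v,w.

start (4,-1,2) = (f(1,0),f(0,1),f(1,1))
replace slot 2: 2·(4+2) − (-1) = 13 → (4,13,2)

4,13,2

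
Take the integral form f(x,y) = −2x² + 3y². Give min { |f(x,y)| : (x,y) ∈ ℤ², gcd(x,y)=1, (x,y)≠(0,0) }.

descent: ρ → (3,0,-2)
descent: ρ → (-2,4,1)  [lands on river]
river: ρ → (1,4,-2)
closes: descent 2, river 2
min |a| on river = 1

1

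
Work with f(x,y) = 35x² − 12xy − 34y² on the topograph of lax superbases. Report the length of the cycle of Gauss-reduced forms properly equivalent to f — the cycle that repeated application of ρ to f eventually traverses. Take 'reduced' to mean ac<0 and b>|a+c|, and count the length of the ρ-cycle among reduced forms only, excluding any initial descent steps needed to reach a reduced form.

D = 4904, ⌊√D⌋ = 70
descent: ρ → (-34,12,35)  [lands on river]
river: ρ → (35,58,-11)
river: ρ → (-11,52,50)
river: ρ → (50,48,-13)
river: ρ → (-13,56,34)
river: ρ → (34,12,-35)
river: ρ → (-35,58,11)
river: ρ → (11,52,-50)
river: ρ → (-50,48,13)
river: ρ → (13,56,-34)
ρ-cycle length = 10 (tail of 1 descent step not counted)

10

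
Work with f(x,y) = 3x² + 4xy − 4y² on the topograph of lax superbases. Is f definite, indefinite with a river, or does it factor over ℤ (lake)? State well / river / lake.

D = b²−4ac = 4² − 4·3·(-4) = 64
D = 8² is a perfect square ⇒ form factors over ℤ ⇒ lakes

lake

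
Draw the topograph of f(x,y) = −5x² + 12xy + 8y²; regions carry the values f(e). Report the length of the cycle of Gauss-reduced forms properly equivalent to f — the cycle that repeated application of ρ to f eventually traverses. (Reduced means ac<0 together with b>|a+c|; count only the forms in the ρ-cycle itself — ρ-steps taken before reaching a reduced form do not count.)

D = 304, ⌊√D⌋ = 17
river: ρ → (8,4,-9)
river: ρ → (-9,14,3)
river: ρ → (3,16,-4)
river: ρ → (-4,16,3)
river: ρ → (3,14,-9)
river: ρ → (-9,4,8)
river: ρ → (8,12,-5)
river: ρ → (-5,8,12)
river: ρ → (12,16,-1)
river: ρ → (-1,16,12)
river: ρ → (12,8,-5)
river: ρ → (-5,12,8)
ρ-cycle length = 12 (tail of 0 descent steps not counted)

12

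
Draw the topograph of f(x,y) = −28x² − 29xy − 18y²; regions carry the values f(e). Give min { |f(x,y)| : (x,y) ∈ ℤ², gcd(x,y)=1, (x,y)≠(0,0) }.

translate: b→-27 (≡29 mod 56), so (28,29,18)→(28,-27,17)
flip: (28,-27,17)→(17,27,28)
translate: b→-7 (≡27 mod 34), so (17,27,28)→(17,-7,18)
reduced (well bottom): (17,-7,18) with a≤c, −a<b≤a
well minimum |f| = |-17| = 17 (negative-definite)

17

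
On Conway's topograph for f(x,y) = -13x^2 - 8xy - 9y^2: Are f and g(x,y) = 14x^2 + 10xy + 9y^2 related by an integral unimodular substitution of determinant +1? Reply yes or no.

D₁ = -404, D₂ = -404
f is negative-definite; reduce −f:
−f: flip: (13,8,9)→(9,-8,13)
−f: reduced (well bottom): (9,-8,13) with a≤c, −a<b≤a
flip sign back: reduced form of f is (-9,8,-13)
g: flip: (14,10,9)→(9,-10,14)
g: translate: b→8 (≡-10 mod 18), so (9,-10,14)→(9,8,13)
g: reduced (well bottom): (9,8,13) with a≤c, −a<b≤a
reduced forms (-9, 8, -13) vs (9, 8, 13) ⇒ inequivalent

no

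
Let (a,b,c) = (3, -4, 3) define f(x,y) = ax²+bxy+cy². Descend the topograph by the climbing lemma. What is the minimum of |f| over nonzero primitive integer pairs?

translate: b→2 (≡-4 mod 6), so (3,-4,3)→(3,2,2)
flip: (3,2,2)→(2,-2,3)
translate: b→2 (≡-2 mod 4), so (2,-2,3)→(2,2,3)
reduced (well bottom): (2,2,3) with a≤c, −a<b≤a
well minimum = a = 2

2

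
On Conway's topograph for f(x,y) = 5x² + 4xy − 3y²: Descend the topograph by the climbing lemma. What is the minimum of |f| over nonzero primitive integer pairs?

river: ρ → (-3,8,1)
river: ρ → (1,8,-3)
river: ρ → (-3,4,5)
river: ρ → (5,6,-2)
river: ρ → (-2,6,5)
river: ρ → (5,4,-3)
closes: descent 0, river 6
min |a| on river = 1

1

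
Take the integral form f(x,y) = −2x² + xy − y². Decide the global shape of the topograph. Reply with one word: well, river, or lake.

D = b²−4ac = 1² − 4·(-2)·(-1) = -7
D < 0 ⇒ definite ⇒ every region one sign ⇒ single well

well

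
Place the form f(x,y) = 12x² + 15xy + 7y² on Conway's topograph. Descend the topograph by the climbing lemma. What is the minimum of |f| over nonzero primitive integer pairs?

translate: b→-9 (≡15 mod 24), so (12,15,7)→(12,-9,4)
flip: (12,-9,4)→(4,9,12)
translate: b→1 (≡9 mod 8), so (4,9,12)→(4,1,7)
reduced (well bottom): (4,1,7) with a≤c, −a<b≤a
well minimum = a = 4

4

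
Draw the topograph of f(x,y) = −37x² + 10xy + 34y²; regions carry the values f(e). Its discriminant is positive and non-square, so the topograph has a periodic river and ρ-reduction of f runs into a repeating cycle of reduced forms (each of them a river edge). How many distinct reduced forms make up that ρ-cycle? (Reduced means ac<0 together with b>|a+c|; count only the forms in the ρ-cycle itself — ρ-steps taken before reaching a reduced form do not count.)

D = 5132, ⌊√D⌋ = 71
river: ρ → (34,58,-13)
river: ρ → (-13,46,58)
river: ρ → (58,70,-1)
river: ρ → (-1,70,58)
river: ρ → (58,46,-13)
river: ρ → (-13,58,34)
river: ρ → (34,10,-37)
river: ρ → (-37,64,7)
river: ρ → (7,62,-46)
river: ρ → (-46,30,23)
river: ρ → (23,62,-14)
river: ρ → (-14,50,47)
river: ρ → (47,44,-17)
river: ρ → (-17,58,26)
river: ρ → (26,46,-29)
river: ρ → (-29,70,2)
river: ρ → (2,70,-29)
river: ρ → (-29,46,26)
river: ρ → (26,58,-17)
river: ρ → (-17,44,47)
river: ρ → (47,50,-14)
river: ρ → (-14,62,23)
river: ρ → (23,30,-46)
river: ρ → (-46,62,7)
river: ρ → (7,64,-37)
river: ρ → (-37,10,34)
ρ-cycle length = 26 (tail of 0 descent steps not counted)

26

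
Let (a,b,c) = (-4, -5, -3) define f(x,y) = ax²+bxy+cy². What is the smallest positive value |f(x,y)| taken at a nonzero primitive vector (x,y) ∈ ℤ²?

translate: b→-3 (≡5 mod 8), so (4,5,3)→(4,-3,2)
flip: (4,-3,2)→(2,3,4)
translate: b→-1 (≡3 mod 4), so (2,3,4)→(2,-1,3)
reduced (well bottom): (2,-1,3) with a≤c, −a<b≤a
well minimum |f| = |-2| = 2 (negative-definite)

2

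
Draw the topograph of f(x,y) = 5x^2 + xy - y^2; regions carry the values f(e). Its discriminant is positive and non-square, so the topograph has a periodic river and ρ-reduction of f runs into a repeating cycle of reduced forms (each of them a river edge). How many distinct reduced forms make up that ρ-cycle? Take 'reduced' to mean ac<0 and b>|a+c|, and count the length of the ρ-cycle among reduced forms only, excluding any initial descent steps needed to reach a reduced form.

D = 21, ⌊√D⌋ = 4
descent: ρ → (-1,3,3)  [lands on river]
river: ρ → (3,3,-1)
ρ-cycle length = 2 (tail of 1 descent step not counted)

2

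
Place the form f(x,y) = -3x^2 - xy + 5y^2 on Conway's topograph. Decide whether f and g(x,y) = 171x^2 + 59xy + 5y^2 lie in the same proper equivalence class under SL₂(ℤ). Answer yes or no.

D₁ = 61, D₂ = 61
river cycle of f (length 6): (-3, 5, 3), (3, 7, -1), (-1, 7, 3), (3, 5, -3), (-3, 7, 1), (1, 7, -3)
river cycle of g (length 6): (-3, 5, 3), (3, 7, -1), (-1, 7, 3), (3, 5, -3), (-3, 7, 1), (1, 7, -3)
cycles coincide ⇒ equivalent

yes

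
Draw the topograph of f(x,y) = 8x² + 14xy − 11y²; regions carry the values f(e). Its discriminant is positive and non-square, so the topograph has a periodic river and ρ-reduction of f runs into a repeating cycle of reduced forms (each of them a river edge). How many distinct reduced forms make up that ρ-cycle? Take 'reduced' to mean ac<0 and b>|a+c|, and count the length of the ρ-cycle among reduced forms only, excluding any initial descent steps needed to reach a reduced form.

D = 548, ⌊√D⌋ = 23
river: ρ → (-11,8,11)
river: ρ → (11,14,-8)
river: ρ → (-8,18,7)
river: ρ → (7,10,-16)
river: ρ → (-16,22,1)
river: ρ → (1,22,-16)
river: ρ → (-16,10,7)
river: ρ → (7,18,-8)
river: ρ → (-8,14,11)
river: ρ → (11,8,-11)
river: ρ → (-11,14,8)
river: ρ → (8,18,-7)
river: ρ → (-7,10,16)
river: ρ → (16,22,-1)
river: ρ → (-1,22,16)
river: ρ → (16,10,-7)
river: ρ → (-7,18,8)
river: ρ → (8,14,-11)
ρ-cycle length = 18 (tail of 0 descent steps not counted)

18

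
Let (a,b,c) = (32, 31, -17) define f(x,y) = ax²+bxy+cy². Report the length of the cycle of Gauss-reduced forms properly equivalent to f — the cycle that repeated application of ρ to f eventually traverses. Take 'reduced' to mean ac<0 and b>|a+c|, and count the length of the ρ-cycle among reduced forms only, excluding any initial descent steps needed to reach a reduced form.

D = 3137, ⌊√D⌋ = 56
river: ρ → (-17,37,26)
river: ρ → (26,15,-28)
river: ρ → (-28,41,13)
river: ρ → (13,37,-34)
river: ρ → (-34,31,16)
river: ρ → (16,33,-32)
river: ρ → (-32,31,17)
river: ρ → (17,37,-26)
river: ρ → (-26,15,28)
river: ρ → (28,41,-13)
river: ρ → (-13,37,34)
river: ρ → (34,31,-16)
river: ρ → (-16,33,32)
river: ρ → (32,31,-17)
ρ-cycle length = 14 (tail of 0 descent steps not counted)

14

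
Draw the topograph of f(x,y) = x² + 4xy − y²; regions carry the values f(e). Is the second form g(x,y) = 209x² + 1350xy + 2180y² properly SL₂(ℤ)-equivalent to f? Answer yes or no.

D₁ = 20, D₂ = 20
river cycle of f (length 2): (-1, 4, 1), (1, 4, -1)
river cycle of g (length 2): (1, 4, -1), (-1, 4, 1)
cycles coincide ⇒ equivalent

yes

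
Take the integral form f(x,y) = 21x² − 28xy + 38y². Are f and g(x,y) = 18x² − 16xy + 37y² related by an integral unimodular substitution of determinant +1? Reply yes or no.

D₁ = -2408, D₂ = -2408
f: translate: b→14 (≡-28 mod 42), so (21,-28,38)→(21,14,31)
f: reduced (well bottom): (21,14,31) with a≤c, −a<b≤a
g: reduced (well bottom): (18,-16,37) with a≤c, −a<b≤a
reduced forms (21, 14, 31) vs (18, -16, 37) ⇒ inequivalent

no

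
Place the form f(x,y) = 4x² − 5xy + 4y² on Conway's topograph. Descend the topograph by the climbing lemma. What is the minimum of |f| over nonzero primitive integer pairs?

translate: b→3 (≡-5 mod 8), so (4,-5,4)→(4,3,3)
flip: (4,3,3)→(3,-3,4)
translate: b→3 (≡-3 mod 6), so (3,-3,4)→(3,3,4)
reduced (well bottom): (3,3,4) with a≤c, −a<b≤a
well minimum = a = 3

3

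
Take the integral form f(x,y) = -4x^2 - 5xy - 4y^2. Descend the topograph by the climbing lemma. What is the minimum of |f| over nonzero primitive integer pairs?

translate: b→-3 (≡5 mod 8), so (4,5,4)→(4,-3,3)
flip: (4,-3,3)→(3,3,4)
reduced (well bottom): (3,3,4) with a≤c, −a<b≤a
well minimum |f| = |-3| = 3 (negative-definite)

3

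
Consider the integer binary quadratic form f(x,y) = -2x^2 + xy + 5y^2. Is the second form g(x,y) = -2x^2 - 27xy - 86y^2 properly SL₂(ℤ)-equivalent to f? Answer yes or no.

D₁ = 41, D₂ = 41
river cycle of f (length 10): (-2, 5, 2), (2, 3, -4), (-4, 5, 1), (1, 5, -4), (-4, 3, 2), (2, 5, -2), (-2, 3, 4), (4, 5, -1), (-1, 5, 4), (4, 3, -2)
river cycle of g (length 10): (-2, 5, 2), (2, 3, -4), (-4, 5, 1), (1, 5, -4), (-4, 3, 2), (2, 5, -2), (-2, 3, 4), (4, 5, -1), (-1, 5, 4), (4, 3, -2)
cycles coincide ⇒ equivalent

yes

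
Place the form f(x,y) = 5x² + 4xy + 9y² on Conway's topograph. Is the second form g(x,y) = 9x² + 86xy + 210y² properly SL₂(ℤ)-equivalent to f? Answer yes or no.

D₁ = -164, D₂ = -164
f: reduced (well bottom): (5,4,9) with a≤c, −a<b≤a
g: translate: b→-4 (≡86 mod 18), so (9,86,210)→(9,-4,5)
g: flip: (9,-4,5)→(5,4,9)
g: reduced (well bottom): (5,4,9) with a≤c, −a<b≤a
reduced forms (5, 4, 9) vs (5, 4, 9) ⇒ equivalent

yes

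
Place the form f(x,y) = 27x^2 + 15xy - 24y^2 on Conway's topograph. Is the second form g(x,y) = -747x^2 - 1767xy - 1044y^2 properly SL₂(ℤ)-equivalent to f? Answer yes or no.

D₁ = 2817, D₂ = 2817
river cycle of f (length 38): (-24, 33, 18), (18, 39, -18), (-18, 33, 24), (24, 15, -27), (-27, 39, 12), (12, 33, -36), (-36, 39, 9), (9, 51, -6), (-6, 45, 33), (33, 21, -18), … (28 more)
river cycle of g (length 38): (-24, 33, 18), (18, 39, -18), (-18, 33, 24), (24, 15, -27), (-27, 39, 12), (12, 33, -36), (-36, 39, 9), (9, 51, -6), (-6, 45, 33), (33, 21, -18), … (28 more)
cycles coincide ⇒ equivalent

yes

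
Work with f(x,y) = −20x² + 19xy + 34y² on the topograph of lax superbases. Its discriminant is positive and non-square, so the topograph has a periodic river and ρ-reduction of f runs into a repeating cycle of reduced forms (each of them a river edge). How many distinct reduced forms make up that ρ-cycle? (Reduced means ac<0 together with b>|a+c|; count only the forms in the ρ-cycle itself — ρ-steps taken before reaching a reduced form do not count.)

D = 3081, ⌊√D⌋ = 55
river: ρ → (34,49,-5)
river: ρ → (-5,51,24)
river: ρ → (24,45,-11)
river: ρ → (-11,43,28)
river: ρ → (28,13,-26)
river: ρ → (-26,39,15)
river: ρ → (15,51,-8)
river: ρ → (-8,45,33)
river: ρ → (33,21,-20)
river: ρ → (-20,19,34)
ρ-cycle length = 10 (tail of 0 descent steps not counted)

10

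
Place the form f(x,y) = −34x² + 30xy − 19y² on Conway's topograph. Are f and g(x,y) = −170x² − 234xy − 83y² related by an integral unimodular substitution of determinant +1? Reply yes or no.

D₁ = -1684, D₂ = -1684
f is negative-definite; reduce −f:
−f: flip: (34,-30,19)→(19,30,34)
−f: translate: b→-8 (≡30 mod 38), so (19,30,34)→(19,-8,23)
−f: reduced (well bottom): (19,-8,23) with a≤c, −a<b≤a
flip sign back: reduced form of f is (-19,8,-23)
g is negative-definite; reduce −g:
−g: translate: b→-106 (≡234 mod 340), so (170,234,83)→(170,-106,19)
−g: flip: (170,-106,19)→(19,106,170)
−g: translate: b→-8 (≡106 mod 38), so (19,106,170)→(19,-8,23)
−g: reduced (well bottom): (19,-8,23) with a≤c, −a<b≤a
flip sign back: reduced form of g is (-19,8,-23)
reduced forms (-19, 8, -23) vs (-19, 8, -23) ⇒ equivalent

yes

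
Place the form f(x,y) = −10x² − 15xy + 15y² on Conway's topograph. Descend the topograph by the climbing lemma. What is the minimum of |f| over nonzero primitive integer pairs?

descent: ρ → (15,15,-10)  [lands on river]
river: ρ → (-10,25,5)
river: ρ → (5,25,-10)
river: ρ → (-10,15,15)
closes: descent 1, river 4
min |a| on river = 5

5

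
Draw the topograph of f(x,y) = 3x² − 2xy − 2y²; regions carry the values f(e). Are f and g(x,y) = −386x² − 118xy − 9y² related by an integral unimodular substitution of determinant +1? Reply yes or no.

D₁ = 28, D₂ = 28
river cycle of f (length 4): (-2, 2, 3), (3, 4, -1), (-1, 4, 3), (3, 2, -2)
river cycle of g (length 4): (-1, 4, 3), (3, 2, -2), (-2, 2, 3), (3, 4, -1)
cycles coincide ⇒ equivalent

yes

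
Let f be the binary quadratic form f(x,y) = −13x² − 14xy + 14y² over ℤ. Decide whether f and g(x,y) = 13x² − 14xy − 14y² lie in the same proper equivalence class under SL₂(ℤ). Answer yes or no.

D₁ = 924, D₂ = 924
river cycle of f (length 8): (14, 14, -13), (-13, 12, 15), (15, 18, -10), (-10, 22, 11), (11, 22, -10), (-10, 18, 15), (15, 12, -13), (-13, 14, 14)
river cycle of g (length 8): (-14, 14, 13), (13, 12, -15), (-15, 18, 10), (10, 22, -11), (-11, 22, 10), (10, 18, -15), (-15, 12, 13), (13, 14, -14)
cycles differ ⇒ inequivalent

no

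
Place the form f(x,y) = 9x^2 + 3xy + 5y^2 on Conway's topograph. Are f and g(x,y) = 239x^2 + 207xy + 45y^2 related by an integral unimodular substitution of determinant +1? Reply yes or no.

D₁ = -171, D₂ = -171
f: flip: (9,3,5)→(5,-3,9)
f: reduced (well bottom): (5,-3,9) with a≤c, −a<b≤a
g: flip: (239,207,45)→(45,-207,239)
g: translate: b→-27 (≡-207 mod 90), so (45,-207,239)→(45,-27,5)
g: flip: (45,-27,5)→(5,27,45)
g: translate: b→-3 (≡27 mod 10), so (5,27,45)→(5,-3,9)
g: reduced (well bottom): (5,-3,9) with a≤c, −a<b≤a
reduced forms (5, -3, 9) vs (5, -3, 9) ⇒ equivalent

yes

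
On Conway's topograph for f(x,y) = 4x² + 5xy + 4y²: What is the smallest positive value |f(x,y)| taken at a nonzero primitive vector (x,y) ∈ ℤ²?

translate: b→-3 (≡5 mod 8), so (4,5,4)→(4,-3,3)
flip: (4,-3,3)→(3,3,4)
reduced (well bottom): (3,3,4) with a≤c, −a<b≤a
well minimum = a = 3

3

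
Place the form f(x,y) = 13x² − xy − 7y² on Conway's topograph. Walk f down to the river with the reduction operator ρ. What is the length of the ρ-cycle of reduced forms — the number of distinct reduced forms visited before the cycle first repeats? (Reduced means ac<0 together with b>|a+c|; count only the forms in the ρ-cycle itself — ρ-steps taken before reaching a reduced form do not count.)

D = 365, ⌊√D⌋ = 19
descent: ρ → (-7,15,5)  [lands on river]
river: ρ → (5,15,-7)
river: ρ → (-7,13,7)
river: ρ → (7,15,-5)
river: ρ → (-5,15,7)
river: ρ → (7,13,-7)
ρ-cycle length = 6 (tail of 1 descent step not counted)

6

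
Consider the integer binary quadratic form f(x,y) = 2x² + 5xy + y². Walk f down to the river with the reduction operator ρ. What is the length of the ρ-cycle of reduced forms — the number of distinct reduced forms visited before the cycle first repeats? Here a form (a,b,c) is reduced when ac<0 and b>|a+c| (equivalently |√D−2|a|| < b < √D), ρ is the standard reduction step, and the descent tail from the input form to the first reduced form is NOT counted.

D = 17, ⌊√D⌋ = 4
descent: ρ → (1,3,-2)  [lands on river]
river: ρ → (-2,1,2)
river: ρ → (2,3,-1)
river: ρ → (-1,3,2)
river: ρ → (2,1,-2)
river: ρ → (-2,3,1)
ρ-cycle length = 6 (tail of 1 descent step not counted)

6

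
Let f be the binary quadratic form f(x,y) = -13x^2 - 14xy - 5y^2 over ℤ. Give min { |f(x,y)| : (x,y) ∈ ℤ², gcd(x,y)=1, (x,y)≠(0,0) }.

translate: b→-12 (≡14 mod 26), so (13,14,5)→(13,-12,4)
flip: (13,-12,4)→(4,12,13)
translate: b→4 (≡12 mod 8), so (4,12,13)→(4,4,5)
reduced (well bottom): (4,4,5) with a≤c, −a<b≤a
well minimum |f| = |-4| = 4 (negative-definite)

4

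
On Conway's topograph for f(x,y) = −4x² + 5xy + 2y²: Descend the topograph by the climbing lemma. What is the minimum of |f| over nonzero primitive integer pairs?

river: ρ → (2,7,-1)
river: ρ → (-1,7,2)
river: ρ → (2,5,-4)
river: ρ → (-4,3,3)
river: ρ → (3,3,-4)
river: ρ → (-4,5,2)
closes: descent 0, river 6
min |a| on river = 1

1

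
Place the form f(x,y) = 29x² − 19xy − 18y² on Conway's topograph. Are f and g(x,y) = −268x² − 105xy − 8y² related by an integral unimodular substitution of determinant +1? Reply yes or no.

D₁ = 2449, D₂ = 2449
river cycle of f (length 64): (-18, 19, 29), (29, 39, -8), (-8, 41, 24), (24, 7, -25), (-25, 43, 6), (6, 41, -32), (-32, 23, 15), (15, 37, -18), (-18, 35, 17), (17, 33, -20), … (54 more)
river cycle of g (length 64): (-8, 41, 24), (24, 7, -25), (-25, 43, 6), (6, 41, -32), (-32, 23, 15), (15, 37, -18), (-18, 35, 17), (17, 33, -20), (-20, 47, 3), (3, 49, -4), … (54 more)
cycles coincide ⇒ equivalent

yes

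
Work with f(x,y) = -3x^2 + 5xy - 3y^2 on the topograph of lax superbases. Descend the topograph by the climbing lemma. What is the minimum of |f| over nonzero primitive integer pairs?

translate: b→1 (≡-5 mod 6), so (3,-5,3)→(3,1,1)
flip: (3,1,1)→(1,-1,3)
translate: b→1 (≡-1 mod 2), so (1,-1,3)→(1,1,3)
reduced (well bottom): (1,1,3) with a≤c, −a<b≤a
well minimum |f| = |-1| = 1 (negative-definite)

1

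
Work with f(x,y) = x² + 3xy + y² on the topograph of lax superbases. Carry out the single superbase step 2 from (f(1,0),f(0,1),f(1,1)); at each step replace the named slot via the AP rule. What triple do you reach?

start (1,1,5) = (f(1,0),f(0,1),f(1,1))
replace slot 2: 2·(1+5) − 1 = 11 → (1,11,5)

1,11,5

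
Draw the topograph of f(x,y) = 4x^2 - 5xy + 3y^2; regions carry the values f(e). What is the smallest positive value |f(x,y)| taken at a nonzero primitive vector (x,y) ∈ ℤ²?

translate: b→3 (≡-5 mod 8), so (4,-5,3)→(4,3,2)
flip: (4,3,2)→(2,-3,4)
translate: b→1 (≡-3 mod 4), so (2,-3,4)→(2,1,3)
reduced (well bottom): (2,1,3) with a≤c, −a<b≤a
well minimum = a = 2

2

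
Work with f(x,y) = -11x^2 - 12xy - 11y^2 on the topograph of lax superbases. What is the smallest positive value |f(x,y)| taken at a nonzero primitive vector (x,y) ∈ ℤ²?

translate: b→-10 (≡12 mod 22), so (11,12,11)→(11,-10,10)
flip: (11,-10,10)→(10,10,11)
reduced (well bottom): (10,10,11) with a≤c, −a<b≤a
well minimum |f| = |-10| = 10 (negative-definite)

10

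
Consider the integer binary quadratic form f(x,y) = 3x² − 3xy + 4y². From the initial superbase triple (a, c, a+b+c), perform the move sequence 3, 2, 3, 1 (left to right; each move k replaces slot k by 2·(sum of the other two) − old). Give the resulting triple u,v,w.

start (3,4,4) = (f(1,0),f(0,1),f(1,1))
replace slot 3: 2·(3+4) − 4 = 10 → (3,4,10)
replace slot 2: 2·(3+10) − 4 = 22 → (3,22,10)
replace slot 3: 2·(3+22) − 10 = 40 → (3,22,40)
replace slot 1: 2·(22+40) − 3 = 121 → (121,22,40)

121,22,40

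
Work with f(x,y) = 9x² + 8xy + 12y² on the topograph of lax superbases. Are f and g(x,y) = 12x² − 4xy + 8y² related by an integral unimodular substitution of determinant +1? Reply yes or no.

D₁ = -368, D₂ = -368
f: reduced (well bottom): (9,8,12) with a≤c, −a<b≤a
g: flip: (12,-4,8)→(8,4,12)
g: reduced (well bottom): (8,4,12) with a≤c, −a<b≤a
reduced forms (9, 8, 12) vs (8, 4, 12) ⇒ inequivalent

no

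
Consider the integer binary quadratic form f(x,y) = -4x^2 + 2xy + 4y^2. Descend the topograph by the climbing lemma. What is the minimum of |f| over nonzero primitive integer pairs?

river: ρ → (4,6,-2)
river: ρ → (-2,6,4)
river: ρ → (4,2,-4)
river: ρ → (-4,6,2)
river: ρ → (2,6,-4)
river: ρ → (-4,2,4)
closes: descent 0, river 6
min |a| on river = 2

2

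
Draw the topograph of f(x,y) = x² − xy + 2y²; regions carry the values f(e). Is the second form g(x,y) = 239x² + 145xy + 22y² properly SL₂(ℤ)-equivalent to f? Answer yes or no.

D₁ = -7, D₂ = -7
f: translate: b→1 (≡-1 mod 2), so (1,-1,2)→(1,1,2)
f: reduced (well bottom): (1,1,2) with a≤c, −a<b≤a
g: flip: (239,145,22)→(22,-145,239)
g: translate: b→-13 (≡-145 mod 44), so (22,-145,239)→(22,-13,2)
g: flip: (22,-13,2)→(2,13,22)
g: translate: b→1 (≡13 mod 4), so (2,13,22)→(2,1,1)
g: flip: (2,1,1)→(1,-1,2)
g: translate: b→1 (≡-1 mod 2), so (1,-1,2)→(1,1,2)
g: reduced (well bottom): (1,1,2) with a≤c, −a<b≤a
reduced forms (1, 1, 2) vs (1, 1, 2) ⇒ equivalent

yes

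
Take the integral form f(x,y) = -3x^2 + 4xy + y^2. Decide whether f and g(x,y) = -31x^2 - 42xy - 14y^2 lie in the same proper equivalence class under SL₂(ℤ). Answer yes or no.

D₁ = 28, D₂ = 28
river cycle of f (length 4): (1, 4, -3), (-3, 2, 2), (2, 2, -3), (-3, 4, 1)
river cycle of g (length 4): (-3, 4, 1), (1, 4, -3), (-3, 2, 2), (2, 2, -3)
cycles coincide ⇒ equivalent

yes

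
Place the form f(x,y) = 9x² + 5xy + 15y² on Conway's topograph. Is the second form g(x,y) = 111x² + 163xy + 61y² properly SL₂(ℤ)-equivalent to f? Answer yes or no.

D₁ = -515, D₂ = -515
f: reduced (well bottom): (9,5,15) with a≤c, −a<b≤a
g: translate: b→-59 (≡163 mod 222), so (111,163,61)→(111,-59,9)
g: flip: (111,-59,9)→(9,59,111)
g: translate: b→5 (≡59 mod 18), so (9,59,111)→(9,5,15)
g: reduced (well bottom): (9,5,15) with a≤c, −a<b≤a
reduced forms (9, 5, 15) vs (9, 5, 15) ⇒ equivalent

yes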